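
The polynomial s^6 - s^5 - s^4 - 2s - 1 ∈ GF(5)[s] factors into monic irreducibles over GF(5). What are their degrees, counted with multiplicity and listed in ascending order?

Write h(s) = s^6 - s^5 - s^4 - 2s - 1.
Roots in GF(5): h(0) = 4; h(1) = 1; h(2) = 1; h(3) = 3; h(4) = 2.
Complete factorization: h(s) = (s^3 + s^2 - s - 2)·(s^3 - 2s^2 + 2s - 2).
Factor degrees with multiplicity: 3 + 3 = 6.

3, 3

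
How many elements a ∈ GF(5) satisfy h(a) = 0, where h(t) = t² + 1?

2

Evaluate at each of the 5 elements of GF(5):
h(0) = 1; h(1) = 2; h(2) = 0 → root; h(3) = 0 → root; h(4) = 2.
Roots: {2, 3}.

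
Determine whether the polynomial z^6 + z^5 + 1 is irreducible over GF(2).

Write m(z) = z^6 + z^5 + 1.
Check for roots in GF(2): m(0) = 1; m(1) = 1.
No roots, so no linear factors.
Monic irreducibles of degree 2 over GF(2): z^2 + z + 1.
None of them divide m (all give nonzero remainder).
Monic irreducibles of degree 3 over GF(2): z^3 + z + 1, z^3 + z^2 + 1.
None of them divide m (all give nonzero remainder).
No irreducible factor of degree ≤ 3 exists, so m is irreducible over GF(2).

Yes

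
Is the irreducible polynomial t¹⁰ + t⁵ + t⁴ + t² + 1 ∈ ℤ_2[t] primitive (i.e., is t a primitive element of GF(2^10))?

Write f(t) = t¹⁰ + t⁵ + t⁴ + t² + 1.
|GF(2^10)^×| = 2^10 − 1 = 1023. Prime factorization: 1023 = 3·11·31.
f is primitive ⇔ t has order 1023 in GF(2)[t]/(f), i.e. t^(1023/q) ≠ 1 for each prime q | 1023.
t^(341) mod f = t⁵ + t².
t^(93) mod f = 1
t^(33) mod f = t⁷ + t⁴ + t².
Since t^(93) = 1, the order of t divides 93 < 1023; not primitive.

No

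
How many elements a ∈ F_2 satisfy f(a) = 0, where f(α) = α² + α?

2

Evaluate at each of the 2 elements of F_2:
f(0) = 0 → root; f(1) = 0 → root.
Roots: {0, 1}.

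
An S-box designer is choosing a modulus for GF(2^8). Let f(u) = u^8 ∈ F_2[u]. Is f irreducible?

No

Check for roots in F_2: f(0) = 0 → root; f(1) = 1.
f(0) = 0, so (u) divides f(u); f is reducible.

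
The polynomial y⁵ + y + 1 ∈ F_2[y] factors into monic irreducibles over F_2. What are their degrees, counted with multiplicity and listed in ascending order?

Write f(y) = y⁵ + y + 1.
Roots in F_2: f(0) = 1; f(1) = 1.
Complete factorization: f(y) = (y² + y + 1)·(y³ + y² + 1).
Factor degrees with multiplicity: 2 + 3 = 5.

2, 3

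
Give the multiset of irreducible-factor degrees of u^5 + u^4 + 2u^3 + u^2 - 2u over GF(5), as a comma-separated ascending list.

Write g(u) = u^5 + u^4 + 2u^3 + u^2 - 2u.
Roots in GF(5): g(0) = 0 → root; g(1) = 3; g(2) = 4; g(3) = 1; g(4) = 1.
Linear factors from roots: (u).
Complete factorization: g(u) = (u)·(u^4 + u^3 + 2u^2 + u - 2).
Factor degrees with multiplicity: 1 + 4 = 5.

1, 4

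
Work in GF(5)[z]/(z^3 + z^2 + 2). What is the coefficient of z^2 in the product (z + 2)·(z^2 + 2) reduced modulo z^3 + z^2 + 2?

1

Multiply in GF(5)[z]: (z + 2)·(z^2 + 2) = z^3 + 2z^2 + 2z + 4.
Reduce using z^3 ≡ 4z^2 + 3 (mod z^3 + z^2 + 2).
Reduced: z^2 + 2z + 2.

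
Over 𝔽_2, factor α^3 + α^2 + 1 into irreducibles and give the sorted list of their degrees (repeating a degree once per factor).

Write g(α) = α^3 + α^2 + 1.
Roots in 𝔽_2: g(0) = 1; g(1) = 1.
Complete factorization: g(α) = (α^3 + α^2 + 1).
Factor degrees with multiplicity: 3 = 3.

3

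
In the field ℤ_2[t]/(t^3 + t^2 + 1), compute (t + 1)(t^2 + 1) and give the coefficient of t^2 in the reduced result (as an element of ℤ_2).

Multiply in ℤ_2[t]: (t + 1)·(t^2 + 1) = t^3 + t^2 + t + 1.
Reduce using t^3 ≡ t^2 + 1 (mod t^3 + t^2 + 1).
Reduced: t.

0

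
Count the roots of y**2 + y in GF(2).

Write g(y) = y**2 + y.
Evaluate at each of the 2 elements of GF(2):
g(0) = 0 → root; g(1) = 0 → root.
Roots: {0, 1}.

2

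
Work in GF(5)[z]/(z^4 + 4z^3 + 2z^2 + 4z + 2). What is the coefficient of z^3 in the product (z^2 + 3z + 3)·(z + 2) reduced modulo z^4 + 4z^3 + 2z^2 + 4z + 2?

1

Multiply in GF(5)[z]: (z^2 + 3z + 3)·(z + 2) = z^3 + 4z + 1.
Reduced: z^3 + 4z + 1.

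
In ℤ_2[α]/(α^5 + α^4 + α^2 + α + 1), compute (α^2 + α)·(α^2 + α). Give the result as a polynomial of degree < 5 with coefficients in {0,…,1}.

Multiply in ℤ_2[α]: (α^2 + α)·(α^2 + α) = α^4 + α^2.
Reduced: α^4 + α^2.

α^4 + α^2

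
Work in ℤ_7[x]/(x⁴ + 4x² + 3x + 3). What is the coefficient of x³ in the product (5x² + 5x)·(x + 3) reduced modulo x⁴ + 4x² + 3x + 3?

5

Multiply in ℤ_7[x]: (5x² + 5x)·(x + 3) = 5x³ + 6x² + x.
Reduced: 5x³ + 6x² + x.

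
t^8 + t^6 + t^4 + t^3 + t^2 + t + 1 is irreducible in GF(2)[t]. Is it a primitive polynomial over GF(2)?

Write f(t) = t^8 + t^6 + t^4 + t^3 + t^2 + t + 1.
|GF(2^8)^×| = 2^8 − 1 = 255. Prime factorization: 255 = 3·5·17.
f is primitive ⇔ t has order 255 in GF(2)[t]/(f), i.e. t^(255/q) ≠ 1 for each prime q | 255.
t^(85) mod f = t^4 + t^3 + t.
t^(51) mod f = t^6 + t^3.
t^(15) mod f = t^6 + t + 1.
None equal 1, so t has full order 255; f is primitive.

Yes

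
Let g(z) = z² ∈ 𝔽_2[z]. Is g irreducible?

No

Check for roots in 𝔽_2: g(0) = 0 → root; g(1) = 1.
g(0) = 0, so (z) divides g(z); g is reducible.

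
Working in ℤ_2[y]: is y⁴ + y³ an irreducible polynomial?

No

Write P(y) = y⁴ + y³.
Check for roots in ℤ_2: P(0) = 0 → root; P(1) = 0 → root.
P(0) = 0, so (y) divides P(y); P is reducible.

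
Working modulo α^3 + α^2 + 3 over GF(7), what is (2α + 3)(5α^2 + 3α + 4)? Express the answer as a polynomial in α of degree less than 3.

4α^2 + 3α + 3

Multiply in GF(7)[α]: (2α + 3)·(5α^2 + 3α + 4) = 3α^3 + 3α + 5.
Reduce using α^3 ≡ 6α^2 + 4 (mod α^3 + α^2 + 3).
Reduced: 4α^2 + 3α + 3.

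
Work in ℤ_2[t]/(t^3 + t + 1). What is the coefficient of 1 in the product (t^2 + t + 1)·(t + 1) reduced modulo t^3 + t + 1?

Multiply in ℤ_2[t]: (t^2 + t + 1)·(t + 1) = t^3 + 1.
Reduce using t^3 ≡ t + 1 (mod t^3 + t + 1).
Reduced: t.

0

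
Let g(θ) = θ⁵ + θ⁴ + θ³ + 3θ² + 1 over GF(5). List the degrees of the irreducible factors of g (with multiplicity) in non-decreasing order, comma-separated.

5

Roots in GF(5): g(0) = 1; g(1) = 2; g(2) = 4; g(3) = 4; g(4) = 3.
Complete factorization: g(θ) = (θ⁵ + θ⁴ + θ³ + 3θ² + 1).
Factor degrees with multiplicity: 5 = 5.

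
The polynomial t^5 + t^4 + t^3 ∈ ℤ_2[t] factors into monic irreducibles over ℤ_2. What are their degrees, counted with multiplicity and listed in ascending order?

1, 1, 1, 2

Write h(t) = t^5 + t^4 + t^3.
Roots in ℤ_2: h(0) = 0 → root; h(1) = 1.
Linear factors from roots: (t).
Complete factorization: h(t) = (t)^3·(t^2 + t + 1).
Factor degrees with multiplicity: 1 + 1 + 1 + 2 = 5.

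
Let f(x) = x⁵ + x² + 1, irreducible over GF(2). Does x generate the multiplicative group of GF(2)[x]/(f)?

|GF(2^5)^×| = 2^5 − 1 = 31. Prime factorization: 31 = 31.
f is primitive ⇔ x has order 31 in GF(2)[x]/(f), i.e. x^(31/q) ≠ 1 for each prime q | 31.
x^(1) mod f = x.
None equal 1, so x has full order 31; f is primitive.

Yes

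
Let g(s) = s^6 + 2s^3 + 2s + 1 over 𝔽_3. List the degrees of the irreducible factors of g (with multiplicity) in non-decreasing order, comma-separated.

Roots in 𝔽_3: g(0) = 1; g(1) = 0 → root; g(2) = 1.
Linear factors from roots: (s + 2).
Complete factorization: g(s) = (s + 2)·(s^2 + 1)·(s^3 + s^2 + 2).
Factor degrees with multiplicity: 1 + 2 + 3 = 6.

1, 2, 3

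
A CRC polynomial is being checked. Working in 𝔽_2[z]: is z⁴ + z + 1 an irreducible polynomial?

Yes

Write h(z) = z⁴ + z + 1.
Check for roots in 𝔽_2: h(0) = 1; h(1) = 1.
No roots, so no linear factors.
Monic irreducibles of degree 2 over GF(2): z² + z + 1.
None of them divide h (all give nonzero remainder).
No irreducible factor of degree ≤ 2 exists, so h is irreducible over GF(2).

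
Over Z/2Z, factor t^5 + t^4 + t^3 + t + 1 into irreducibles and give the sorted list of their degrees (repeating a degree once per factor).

Write f(t) = t^5 + t^4 + t^3 + t + 1.
Roots in Z/2Z: f(0) = 1; f(1) = 1.
Complete factorization: f(t) = (t^5 + t^4 + t^3 + t + 1).
Factor degrees with multiplicity: 5 = 5.

5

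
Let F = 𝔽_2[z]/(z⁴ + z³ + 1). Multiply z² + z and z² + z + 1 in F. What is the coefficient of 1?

Multiply in 𝔽_2[z]: (z² + z)·(z² + z + 1) = z⁴ + z.
Reduce using z⁴ ≡ z³ + 1 (mod z⁴ + z³ + 1).
Reduced: z³ + z + 1.

1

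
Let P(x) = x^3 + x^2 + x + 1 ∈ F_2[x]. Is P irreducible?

No

Check for roots in F_2: P(0) = 1; P(1) = 0 → root.
P(1) = 0, so (x − 1) divides P(x); P is reducible.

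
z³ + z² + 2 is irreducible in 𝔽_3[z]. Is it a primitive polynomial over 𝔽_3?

Write f(z) = z³ + z² + 2.
|GF(3^3)^×| = 3^3 − 1 = 26. Prime factorization: 26 = 2·13.
f is primitive ⇔ z has order 26 in GF(3)[z]/(f), i.e. z^(26/q) ≠ 1 for each prime q | 26.
z^(13) mod f = 1
z^(2) mod f = z².
Since z^(13) = 1, the order of z divides 13 < 26; not primitive.

No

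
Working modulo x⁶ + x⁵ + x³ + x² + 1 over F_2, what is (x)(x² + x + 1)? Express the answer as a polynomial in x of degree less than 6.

Multiply in F_2[x]: (x)·(x² + x + 1) = x³ + x² + x.
Reduced: x³ + x² + x.

x^3 + x^2 + x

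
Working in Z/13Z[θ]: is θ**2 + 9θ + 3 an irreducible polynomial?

Write P(θ) = θ**2 + 9θ + 3.
Check each element of Z/13Z for a root: P(0)=3, P(1)=0, P(2)=12, P(3)=0, P(4)=3, P(5)=8, P(6)=2, P(7)=11, P(8)=9, P(9)=9, P(10)=11, P(11)=2, P(12)=8.
P(1) = 0, so (θ − 1) divides P(θ); P is reducible.

No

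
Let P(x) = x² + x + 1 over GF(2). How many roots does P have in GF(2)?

Evaluate at each of the 2 elements of GF(2):
P(0) = 1; P(1) = 1.
No element is a root.

0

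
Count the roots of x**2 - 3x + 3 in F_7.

2

Write f(x) = x**2 - 3x + 3.
Evaluate at each of the 7 elements of F_7:
f(0) = 3; f(1) = 1; f(2) = 1; f(3) = 3; f(4) = 0 → root; f(5) = 6; f(6) = 0 → root.
Roots: {4, 6}.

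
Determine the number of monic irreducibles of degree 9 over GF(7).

4483696

The number of monic irreducibles of degree 9 over GF(7) is (1/9)·Σ_{d∣9} μ(9/d) 7^d.
Divisors of 9: 1, 3, 9; μ(9/d) for each: 0, -1, 1.
Σ = − 7^3 + 7^9 = 40353264.
N = 40353264/9 = 4483696.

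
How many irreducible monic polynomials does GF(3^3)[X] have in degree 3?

Gauss's count: N_{27}(3) = (1/3) Σ_{d|3} μ(3/d)·27^d.
Divisors of 3: 1, 3; μ(3/d) for each: -1, 1.
Σ = − 27^1 + 27^3 = 19656.
N = 19656/3 = 6552.

6552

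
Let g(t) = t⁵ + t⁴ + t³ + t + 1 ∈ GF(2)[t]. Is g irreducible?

Yes

Check for roots in GF(2): g(0) = 1; g(1) = 1.
No roots, so no linear factors.
Monic irreducibles of degree 2 over GF(2): t² + t + 1.
None of them divide g (all give nonzero remainder).
No irreducible factor of degree ≤ 2 exists, so g is irreducible over GF(2).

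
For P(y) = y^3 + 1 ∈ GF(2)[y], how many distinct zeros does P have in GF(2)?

1

Evaluate at each of the 2 elements of GF(2):
P(0) = 1; P(1) = 0 → root.
Roots: {1}.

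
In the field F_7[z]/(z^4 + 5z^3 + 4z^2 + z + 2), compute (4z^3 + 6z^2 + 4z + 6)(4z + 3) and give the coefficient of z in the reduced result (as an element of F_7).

Multiply in F_7[z]: (4z^3 + 6z^2 + 4z + 6)·(4z + 3) = 2z^4 + z^3 + 6z^2 + z + 4.
Reduce using z^4 ≡ 2z^3 + 3z^2 + 6z + 5 (mod z^4 + 5z^3 + 4z^2 + z + 2).
Reduced: 5z^3 + 5z^2 + 6z.

6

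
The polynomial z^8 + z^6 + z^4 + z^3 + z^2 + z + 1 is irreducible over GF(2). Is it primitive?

Write f(z) = z^8 + z^6 + z^4 + z^3 + z^2 + z + 1.
|GF(2^8)^×| = 2^8 − 1 = 255. Prime factorization: 255 = 3·5·17.
f is primitive ⇔ z has order 255 in GF(2)[z]/(f), i.e. z^(255/q) ≠ 1 for each prime q | 255.
z^(85) mod f = z^4 + z^3 + z.
z^(51) mod f = z^6 + z^3.
z^(15) mod f = z^6 + z + 1.
None equal 1, so z has full order 255; f is primitive.

Yes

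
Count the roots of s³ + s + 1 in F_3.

1

Write f(s) = s³ + s + 1.
Evaluate at each of the 3 elements of F_3:
f(0) = 1; f(1) = 0 → root; f(2) = 2.
Roots: {1}.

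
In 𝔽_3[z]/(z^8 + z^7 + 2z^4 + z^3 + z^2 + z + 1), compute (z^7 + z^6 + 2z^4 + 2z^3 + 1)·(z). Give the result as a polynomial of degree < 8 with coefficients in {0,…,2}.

Multiply in 𝔽_3[z]: (z^7 + z^6 + 2z^4 + 2z^3 + 1)·(z) = z^8 + z^7 + 2z^5 + 2z^4 + z.
Reduce using z^8 ≡ 2z^7 + z^4 + 2z^3 + 2z^2 + 2z + 2 (mod z^8 + z^7 + 2z^4 + z^3 + z^2 + z + 1).
Reduced: 2z^5 + 2z^3 + 2z^2 + 2.

2z^5 + 2z^3 + 2z^2 + 2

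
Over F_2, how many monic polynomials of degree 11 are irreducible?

186

The number of monic irreducibles of degree 11 over GF(2) is (1/11)·Σ_{d∣11} μ(11/d) 2^d.
Divisors of 11: 1, 11; μ(11/d) for each: -1, 1.
Σ = − 2^1 + 2^11 = 2046.
N = 2046/11 = 186.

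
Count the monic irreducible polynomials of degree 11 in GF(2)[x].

x^(2^11) − x is the product of all monic irreducibles of degree dividing 11; Möbius inversion gives N = (1/11) Σ μ(11/d)·2^d.
Divisors of 11: 1, 11; μ(11/d) for each: -1, 1.
Σ = − 2^1 + 2^11 = 2046.
N = 2046/11 = 186.

186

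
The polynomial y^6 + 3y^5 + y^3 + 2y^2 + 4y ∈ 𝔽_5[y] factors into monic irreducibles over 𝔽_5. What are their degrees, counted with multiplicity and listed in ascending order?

1, 1, 1, 3

Write g(y) = y^6 + 3y^5 + y^3 + 2y^2 + 4y.
Roots in 𝔽_5: g(0) = 0 → root; g(1) = 1; g(2) = 4; g(3) = 0 → root; g(4) = 0 → root.
Linear factors from roots: (y), (y + 2), (y + 1).
Complete factorization: g(y) = (y)·(y + 1)·(y + 2)·(y^3 + 3y + 2).
Factor degrees with multiplicity: 1 + 1 + 1 + 3 = 6.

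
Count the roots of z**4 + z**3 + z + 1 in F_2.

Write g(z) = z**4 + z**3 + z + 1.
Evaluate at each of the 2 elements of F_2:
g(0) = 1; g(1) = 0 → root.
Roots: {1}.

1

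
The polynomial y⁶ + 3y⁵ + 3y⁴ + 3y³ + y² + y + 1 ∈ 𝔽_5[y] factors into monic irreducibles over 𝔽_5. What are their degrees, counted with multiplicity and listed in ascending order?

1, 1, 1, 3

Write f(y) = y⁶ + 3y⁵ + 3y⁴ + 3y³ + y² + y + 1.
Roots in 𝔽_5: f(0) = 1; f(1) = 3; f(2) = 4; f(3) = 0 → root; f(4) = 4.
Linear factors from roots: (y + 2).
Complete factorization: f(y) = (y + 2)^3·(y³ + 2y² + 4y + 2).
Factor degrees with multiplicity: 1 + 1 + 1 + 3 = 6.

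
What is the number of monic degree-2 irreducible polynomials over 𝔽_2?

1

Gauss's count: N_{2}(2) = (1/2) Σ_{d|2} μ(2/d)·2^d.
Divisors of 2: 1, 2; μ(2/d) for each: -1, 1.
Σ = − 2^1 + 2^2 = 2.
N = 2/2 = 1.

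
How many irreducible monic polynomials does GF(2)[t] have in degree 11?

186

Gauss's count: N_{2}(11) = (1/11) Σ_{d|11} μ(11/d)·2^d.
Divisors of 11: 1, 11; μ(11/d) for each: -1, 1.
Σ = − 2^1 + 2^11 = 2046.
N = 2046/11 = 186.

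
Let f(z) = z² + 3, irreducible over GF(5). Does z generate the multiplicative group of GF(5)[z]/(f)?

No

|GF(5^2)^×| = 5^2 − 1 = 24. Prime factorization: 24 = 2^3·3.
f is primitive ⇔ z has order 24 in GF(5)[z]/(f), i.e. z^(24/q) ≠ 1 for each prime q | 24.
z^(12) mod f = 4.
z^(8) mod f = 1
Since z^(8) = 1, the order of z divides 8 < 24; not primitive.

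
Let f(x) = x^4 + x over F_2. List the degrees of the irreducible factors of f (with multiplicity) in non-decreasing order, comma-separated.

1, 1, 2

Roots in F_2: f(0) = 0 → root; f(1) = 0 → root.
Linear factors from roots: (x), (x + 1).
Complete factorization: f(x) = (x)·(x + 1)·(x^2 + x + 1).
Factor degrees with multiplicity: 1 + 1 + 2 = 4.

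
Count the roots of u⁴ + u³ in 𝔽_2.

2

Write P(u) = u⁴ + u³.
Evaluate at each of the 2 elements of 𝔽_2:
P(0) = 0 → root; P(1) = 0 → root.
Roots: {0, 1}.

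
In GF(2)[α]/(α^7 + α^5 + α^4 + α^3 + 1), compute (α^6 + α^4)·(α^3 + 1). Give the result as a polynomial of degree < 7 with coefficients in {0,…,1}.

α^5 + α^4 + α^2

Multiply in GF(2)[α]: (α^6 + α^4)·(α^3 + 1) = α^9 + α^7 + α^6 + α^4.
Reduce using α^7 ≡ α^5 + α^4 + α^3 + 1 (mod α^7 + α^5 + α^4 + α^3 + 1).
Reduced: α^5 + α^4 + α^2.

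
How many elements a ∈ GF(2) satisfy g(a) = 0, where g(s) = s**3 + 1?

Evaluate at each of the 2 elements of GF(2):
g(0) = 1; g(1) = 0 → root.
Roots: {1}.

1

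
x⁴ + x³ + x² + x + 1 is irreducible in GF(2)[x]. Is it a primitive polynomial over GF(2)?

No

Write f(x) = x⁴ + x³ + x² + x + 1.
|GF(2^4)^×| = 2^4 − 1 = 15. Prime factorization: 15 = 3·5.
f is primitive ⇔ x has order 15 in GF(2)[x]/(f), i.e. x^(15/q) ≠ 1 for each prime q | 15.
x^(5) mod f = 1
x^(3) mod f = x³.
Since x^(5) = 1, the order of x divides 5 < 15; not primitive.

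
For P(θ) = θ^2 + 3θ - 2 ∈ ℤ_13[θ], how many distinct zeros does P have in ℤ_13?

2

Evaluate at each of the 13 elements of ℤ_13:
P(0) = 11; P(1) = 2; P(2) = 8; P(3) = 3; P(4) = 0 → root; P(5) = 12; P(6) = 0 → root; P(7) = 3; P(8) = 8; P(9) = 2; P(10) = 11; P(11) = 9; P(12) = 9.
Roots: {4, 6}.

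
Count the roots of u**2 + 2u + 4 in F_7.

2

Write P(u) = u**2 + 2u + 4.
Evaluate at each of the 7 elements of F_7:
P(0) = 4; P(1) = 0 → root; P(2) = 5; P(3) = 5; P(4) = 0 → root; P(5) = 4; P(6) = 3.
Roots: {1, 4}.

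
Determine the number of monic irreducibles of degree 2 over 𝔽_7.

21

x^(7^2) − x is the product of all monic irreducibles of degree dividing 2; Möbius inversion gives N = (1/2) Σ μ(2/d)·7^d.
Divisors of 2: 1, 2; μ(2/d) for each: -1, 1.
Σ = − 7^1 + 7^2 = 42.
N = 42/2 = 21.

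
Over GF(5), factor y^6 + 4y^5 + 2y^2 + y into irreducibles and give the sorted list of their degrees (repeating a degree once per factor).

Write f(y) = y^6 + 4y^5 + 2y^2 + y.
Roots in GF(5): f(0) = 0 → root; f(1) = 3; f(2) = 2; f(3) = 2; f(4) = 3.
Linear factors from roots: (y).
Complete factorization: f(y) = (y)·(y^2 + y + 1)·(y^3 + 3y^2 + y + 1).
Factor degrees with multiplicity: 1 + 2 + 3 = 6.

1, 2, 3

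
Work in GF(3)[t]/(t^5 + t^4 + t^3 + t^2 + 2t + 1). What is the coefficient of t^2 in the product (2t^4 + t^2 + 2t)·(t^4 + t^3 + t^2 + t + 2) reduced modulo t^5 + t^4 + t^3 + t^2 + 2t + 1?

0

Multiply in GF(3)[t]: (2t^4 + t^2 + 2t)·(t^4 + t^3 + t^2 + t + 2) = 2t^8 + 2t^7 + 2t^5 + t^4 + t^2 + t.
Reduce using t^5 ≡ 2t^4 + 2t^3 + 2t^2 + t + 2 (mod t^5 + t^4 + t^3 + t^2 + 2t + 1).
Reduced: t^3 + 2t + 1.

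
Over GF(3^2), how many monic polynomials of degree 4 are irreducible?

1620

The number of monic irreducibles of degree 4 over GF(9) is (1/4)·Σ_{d∣4} μ(4/d) 9^d.
Divisors of 4: 1, 2, 4; μ(4/d) for each: 0, -1, 1.
Σ = − 9^2 + 9^4 = 6480.
N = 6480/4 = 1620.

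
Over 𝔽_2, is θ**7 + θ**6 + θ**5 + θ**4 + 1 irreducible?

Write P(θ) = θ**7 + θ**6 + θ**5 + θ**4 + 1.
Check for roots in 𝔽_2: P(0) = 1; P(1) = 1.
No roots, so no linear factors.
Monic irreducibles of degree 2 over GF(2): θ**2 + θ + 1.
None of them divide P (all give nonzero remainder).
Monic irreducibles of degree 3 over GF(2): θ**3 + θ + 1, θ**3 + θ**2 + 1.
None of them divide P (all give nonzero remainder).
No irreducible factor of degree ≤ 3 exists, so P is irreducible over GF(2).

Yes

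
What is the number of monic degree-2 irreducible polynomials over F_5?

The number of monic irreducibles of degree 2 over GF(5) is (1/2)·Σ_{d∣2} μ(2/d) 5^d.
Divisors of 2: 1, 2; μ(2/d) for each: -1, 1.
Σ = − 5^1 + 5^2 = 20.
N = 20/2 = 10.

10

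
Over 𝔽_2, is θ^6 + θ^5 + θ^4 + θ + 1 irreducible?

Write g(θ) = θ^6 + θ^5 + θ^4 + θ + 1.
Check for roots in 𝔽_2: g(0) = 1; g(1) = 1.
No roots, so no linear factors.
Monic irreducibles of degree 2 over GF(2): θ^2 + θ + 1.
None of them divide g (all give nonzero remainder).
Monic irreducibles of degree 3 over GF(2): θ^3 + θ + 1, θ^3 + θ^2 + 1.
None of them divide g (all give nonzero remainder).
No irreducible factor of degree ≤ 3 exists, so g is irreducible over GF(2).

Yes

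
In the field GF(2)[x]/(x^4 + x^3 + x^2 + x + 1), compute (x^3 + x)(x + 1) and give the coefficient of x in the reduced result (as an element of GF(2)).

0

Multiply in GF(2)[x]: (x^3 + x)·(x + 1) = x^4 + x^3 + x^2 + x.
Reduce using x^4 ≡ x^3 + x^2 + x + 1 (mod x^4 + x^3 + x^2 + x + 1).
Reduced: 1.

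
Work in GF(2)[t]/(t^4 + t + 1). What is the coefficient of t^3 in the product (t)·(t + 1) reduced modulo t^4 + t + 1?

Multiply in GF(2)[t]: (t)·(t + 1) = t^2 + t.
Reduced: t^2 + t.

0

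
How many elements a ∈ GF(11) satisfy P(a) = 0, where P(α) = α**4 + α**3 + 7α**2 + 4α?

Evaluate at each of the 11 elements of GF(11):
P(0) = 0 → root; P(1) = 2; P(2) = 5; P(3) = 7; P(4) = 8; P(5) = 10; P(6) = 6; P(7) = 2; P(8) = 6; P(9) = 6; P(10) = 3.
Roots: {0}.

1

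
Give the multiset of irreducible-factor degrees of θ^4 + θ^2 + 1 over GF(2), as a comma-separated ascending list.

Write g(θ) = θ^4 + θ^2 + 1.
Roots in GF(2): g(0) = 1; g(1) = 1.
Complete factorization: g(θ) = (θ^2 + θ + 1)^2.
Factor degrees with multiplicity: 2 + 2 = 4.

2, 2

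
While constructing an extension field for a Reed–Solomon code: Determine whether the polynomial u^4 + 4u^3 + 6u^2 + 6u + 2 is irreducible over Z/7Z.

Yes

Write m(u) = u^4 + 4u^3 + 6u^2 + 6u + 2.
Check for roots in Z/7Z: m(0) = 2; m(1) = 5; m(2) = 2; m(3) = 4; m(4) = 4; m(5) = 5; m(6) = 6.
No roots, so no linear factors.
Degree-2 irreducible divisors: test the 21 monic irreducibles of degree 2 over GF(7).
None of them divide m (all give nonzero remainder).
No irreducible factor of degree ≤ 2 exists, so m is irreducible over GF(7).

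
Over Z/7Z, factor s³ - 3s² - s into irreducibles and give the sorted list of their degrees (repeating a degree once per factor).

1, 2

Write f(s) = s³ - 3s² - s.
Linear factors from roots: (s).
Complete factorization: f(s) = (s)·(s² - 3s - 1).
Factor degrees with multiplicity: 1 + 2 = 3.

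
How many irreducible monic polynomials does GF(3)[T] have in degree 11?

The number of monic irreducibles of degree 11 over GF(3) is (1/11)·Σ_{d∣11} μ(11/d) 3^d.
Divisors of 11: 1, 11; μ(11/d) for each: -1, 1.
Σ = − 3^1 + 3^11 = 177144.
N = 177144/11 = 16104.

16104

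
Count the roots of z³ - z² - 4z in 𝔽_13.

3

Write P(z) = z³ - z² - 4z.
Evaluate at each of the 13 elements of 𝔽_13:
P(0) = 0 → root; P(1) = 9; P(2) = 9; P(3) = 6; P(4) = 6; P(5) = 2; P(6) = 0 → root; P(7) = 6; P(8) = 0 → root; P(9) = 1; P(10) = 2; P(11) = 9; P(12) = 2.
Roots: {0, 6, 8}.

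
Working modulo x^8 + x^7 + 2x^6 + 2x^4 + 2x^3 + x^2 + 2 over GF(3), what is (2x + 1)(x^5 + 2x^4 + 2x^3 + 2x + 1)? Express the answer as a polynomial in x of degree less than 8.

2x^6 + 2x^5 + 2x^3 + x^2 + x + 1

Multiply in GF(3)[x]: (2x + 1)·(x^5 + 2x^4 + 2x^3 + 2x + 1) = 2x^6 + 2x^5 + 2x^3 + x^2 + x + 1.
Reduced: 2x^6 + 2x^5 + 2x^3 + x^2 + x + 1.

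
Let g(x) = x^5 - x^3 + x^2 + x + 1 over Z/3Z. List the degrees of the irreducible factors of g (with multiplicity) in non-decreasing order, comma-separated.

Roots in Z/3Z: g(0) = 1; g(1) = 0 → root; g(2) = 1.
Linear factors from roots: (x - 1).
Complete factorization: g(x) = (x - 1)·(x^2 + 1)·(x^2 + x - 1).
Factor degrees with multiplicity: 1 + 2 + 2 = 5.

1, 2, 2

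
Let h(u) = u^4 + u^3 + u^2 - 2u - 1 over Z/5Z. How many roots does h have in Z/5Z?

2

Evaluate at each of the 5 elements of Z/5Z:
h(0) = 4; h(1) = 0 → root; h(2) = 3; h(3) = 0 → root; h(4) = 2.
Roots: {1, 3}.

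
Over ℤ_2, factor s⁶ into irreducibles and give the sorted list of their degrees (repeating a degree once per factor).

1, 1, 1, 1, 1, 1

Write h(s) = s⁶.
Roots in ℤ_2: h(0) = 0 → root; h(1) = 1.
Linear factors from roots: (s).
Complete factorization: h(s) = (s)^6.
Factor degrees with multiplicity: 1 + 1 + 1 + 1 + 1 + 1 = 6.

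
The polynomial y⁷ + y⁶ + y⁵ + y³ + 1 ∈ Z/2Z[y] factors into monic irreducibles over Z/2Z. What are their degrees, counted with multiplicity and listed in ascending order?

2, 2, 3

Write g(y) = y⁷ + y⁶ + y⁵ + y³ + 1.
Roots in Z/2Z: g(0) = 1; g(1) = 1.
Complete factorization: g(y) = (y² + y + 1)^2·(y³ + y² + 1).
Factor degrees with multiplicity: 2 + 2 + 3 = 7.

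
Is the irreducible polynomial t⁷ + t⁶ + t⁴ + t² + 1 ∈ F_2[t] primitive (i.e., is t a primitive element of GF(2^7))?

Yes

Write f(t) = t⁷ + t⁶ + t⁴ + t² + 1.
|GF(2^7)^×| = 2^7 − 1 = 127. Prime factorization: 127 = 127.
f is primitive ⇔ t has order 127 in GF(2)[t]/(f), i.e. t^(127/q) ≠ 1 for each prime q | 127.
t^(1) mod f = t.
None equal 1, so t has full order 127; f is primitive.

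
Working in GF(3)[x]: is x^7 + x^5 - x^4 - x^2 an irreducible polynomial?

Write h(x) = x^7 + x^5 - x^4 - x^2.
Check for roots in GF(3): h(0) = 0 → root; h(1) = 0 → root; h(2) = 2.
h(0) = 0, so (x) divides h(x); h is reducible.

No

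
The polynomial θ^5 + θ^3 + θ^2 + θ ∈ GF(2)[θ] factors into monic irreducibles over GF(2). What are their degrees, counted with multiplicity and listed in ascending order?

1, 1, 3

Write h(θ) = θ^5 + θ^3 + θ^2 + θ.
Roots in GF(2): h(0) = 0 → root; h(1) = 0 → root.
Linear factors from roots: (θ), (θ + 1).
Complete factorization: h(θ) = (θ)·(θ + 1)·(θ^3 + θ^2 + 1).
Factor degrees with multiplicity: 1 + 1 + 3 = 5.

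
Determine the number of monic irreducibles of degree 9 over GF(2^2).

Gauss's count: N_{4}(9) = (1/9) Σ_{d|9} μ(9/d)·4^d.
Divisors of 9: 1, 3, 9; μ(9/d) for each: 0, -1, 1.
Σ = − 4^3 + 4^9 = 262080.
N = 262080/9 = 29120.

29120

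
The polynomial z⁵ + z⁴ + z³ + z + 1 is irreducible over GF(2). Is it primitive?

Yes

Write f(z) = z⁵ + z⁴ + z³ + z + 1.
|GF(2^5)^×| = 2^5 − 1 = 31. Prime factorization: 31 = 31.
f is primitive ⇔ z has order 31 in GF(2)[z]/(f), i.e. z^(31/q) ≠ 1 for each prime q | 31.
z^(1) mod f = z.
None equal 1, so z has full order 31; f is primitive.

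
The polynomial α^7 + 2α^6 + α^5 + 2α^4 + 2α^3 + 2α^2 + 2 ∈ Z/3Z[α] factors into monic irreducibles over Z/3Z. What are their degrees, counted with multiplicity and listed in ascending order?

Write f(α) = α^7 + 2α^6 + α^5 + 2α^4 + 2α^3 + 2α^2 + 2.
Roots in Z/3Z: f(0) = 2; f(1) = 0 → root; f(2) = 1.
Linear factors from roots: (α + 2).
Complete factorization: f(α) = (α + 2)^3·(α^4 + 2α^3 + α^2 + 1).
Factor degrees with multiplicity: 1 + 1 + 1 + 4 = 7.

1, 1, 1, 4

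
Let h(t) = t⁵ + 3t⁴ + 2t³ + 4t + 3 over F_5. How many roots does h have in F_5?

1

Evaluate at each of the 5 elements of F_5:
h(0) = 3; h(1) = 3; h(2) = 2; h(3) = 0 → root; h(4) = 4.
Roots: {3}.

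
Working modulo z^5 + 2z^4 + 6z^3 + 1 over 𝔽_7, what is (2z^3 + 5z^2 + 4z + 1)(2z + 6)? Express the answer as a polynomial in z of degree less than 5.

4z^4 + z^3 + 3z^2 + 5z + 6

Multiply in 𝔽_7[z]: (2z^3 + 5z^2 + 4z + 1)·(2z + 6) = 4z^4 + z^3 + 3z^2 + 5z + 6.
Reduced: 4z^4 + z^3 + 3z^2 + 5z + 6.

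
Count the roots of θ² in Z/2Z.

1

Write g(θ) = θ².
Evaluate at each of the 2 elements of Z/2Z:
g(0) = 0 → root; g(1) = 1.
Roots: {0}.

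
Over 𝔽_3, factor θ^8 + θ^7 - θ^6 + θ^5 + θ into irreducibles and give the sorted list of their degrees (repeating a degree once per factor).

Write f(θ) = θ^8 + θ^7 - θ^6 + θ^5 + θ.
Roots in 𝔽_3: f(0) = 0 → root; f(1) = 0 → root; f(2) = 0 → root.
Linear factors from roots: (θ), (θ - 1), (θ + 1).
Complete factorization: f(θ) = (θ)·(θ + 1)·(θ - 1)^2·(θ^2 + θ - 1)^2.
Factor degrees with multiplicity: 1 + 1 + 1 + 1 + 2 + 2 = 8.

1, 1, 1, 1, 2, 2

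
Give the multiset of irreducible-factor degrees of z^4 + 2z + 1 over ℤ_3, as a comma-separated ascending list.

Write g(z) = z^4 + 2z + 1.
Roots in ℤ_3: g(0) = 1; g(1) = 1; g(2) = 0 → root.
Linear factors from roots: (z + 1).
Complete factorization: g(z) = (z + 1)·(z^3 + 2z^2 + z + 1).
Factor degrees with multiplicity: 1 + 3 = 4.

1, 3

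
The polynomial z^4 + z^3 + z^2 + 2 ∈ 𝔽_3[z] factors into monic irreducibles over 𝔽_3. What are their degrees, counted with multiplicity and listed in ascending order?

Write h(z) = z^4 + z^3 + z^2 + 2.
Roots in 𝔽_3: h(0) = 2; h(1) = 2; h(2) = 0 → root.
Linear factors from roots: (z + 1).
Complete factorization: h(z) = (z + 1)^2·(z^2 + 2z + 2).
Factor degrees with multiplicity: 1 + 1 + 2 = 4.

1, 1, 2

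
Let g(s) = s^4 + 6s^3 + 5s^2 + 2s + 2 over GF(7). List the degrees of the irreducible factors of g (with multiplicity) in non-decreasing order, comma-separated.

Linear factors from roots: (s + 2), (s + 1).
Complete factorization: g(s) = (s + 1)·(s + 2)·(s^2 + 3s + 1).
Factor degrees with multiplicity: 1 + 1 + 2 = 4.

1, 1, 2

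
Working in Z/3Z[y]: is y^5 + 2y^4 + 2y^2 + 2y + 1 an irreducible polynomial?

Yes

Write f(y) = y^5 + 2y^4 + 2y^2 + 2y + 1.
Check for roots in Z/3Z: f(0) = 1; f(1) = 2; f(2) = 2.
No roots, so no linear factors.
Monic irreducibles of degree 2 over GF(3): y^2 + 1, y^2 + y + 2, y^2 + 2y + 2.
None of them divide f (all give nonzero remainder).
No irreducible factor of degree ≤ 2 exists, so f is irreducible over GF(3).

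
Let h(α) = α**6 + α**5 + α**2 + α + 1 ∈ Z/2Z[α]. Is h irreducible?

Check for roots in Z/2Z: h(0) = 1; h(1) = 1.
No roots, so no linear factors.
Monic irreducibles of degree 2 over GF(2): α**2 + α + 1.
None of them divide h (all give nonzero remainder).
Monic irreducibles of degree 3 over GF(2): α**3 + α + 1, α**3 + α**2 + 1.
None of them divide h (all give nonzero remainder).
No irreducible factor of degree ≤ 3 exists, so h is irreducible over GF(2).

Yes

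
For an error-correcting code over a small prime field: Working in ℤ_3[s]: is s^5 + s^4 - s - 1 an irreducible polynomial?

Write g(s) = s^5 + s^4 - s - 1.
Check for roots in ℤ_3: g(0) = 2; g(1) = 0 → root; g(2) = 0 → root.
g(1) = 0, so (s − 1) divides g(s); g is reducible.

No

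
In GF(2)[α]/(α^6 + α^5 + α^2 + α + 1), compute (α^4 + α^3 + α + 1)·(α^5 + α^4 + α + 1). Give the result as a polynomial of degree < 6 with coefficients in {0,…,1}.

α^5 + α^4 + α^3 + α^2 + α

Multiply in GF(2)[α]: (α^4 + α^3 + α + 1)·(α^5 + α^4 + α + 1) = α^9 + α^7 + α^6 + α^5 + α^4 + α^3 + α^2 + 1.
Reduce using α^6 ≡ α^5 + α^2 + α + 1 (mod α^6 + α^5 + α^2 + α + 1).
Reduced: α^5 + α^4 + α^3 + α^2 + α.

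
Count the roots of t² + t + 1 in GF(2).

Write g(t) = t² + t + 1.
Evaluate at each of the 2 elements of GF(2):
g(0) = 1; g(1) = 1.
No element is a root.

0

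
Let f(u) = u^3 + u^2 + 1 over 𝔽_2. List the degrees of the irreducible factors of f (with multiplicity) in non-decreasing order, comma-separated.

3

Roots in 𝔽_2: f(0) = 1; f(1) = 1.
Complete factorization: f(u) = (u^3 + u^2 + 1).
Factor degrees with multiplicity: 3 = 3.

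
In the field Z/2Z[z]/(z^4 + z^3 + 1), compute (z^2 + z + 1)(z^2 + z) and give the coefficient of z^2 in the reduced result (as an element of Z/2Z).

Multiply in Z/2Z[z]: (z^2 + z + 1)·(z^2 + z) = z^4 + z.
Reduce using z^4 ≡ z^3 + 1 (mod z^4 + z^3 + 1).
Reduced: z^3 + z + 1.

0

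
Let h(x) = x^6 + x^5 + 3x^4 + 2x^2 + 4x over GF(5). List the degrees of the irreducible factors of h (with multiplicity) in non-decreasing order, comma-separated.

Roots in GF(5): h(0) = 0 → root; h(1) = 1; h(2) = 0 → root; h(3) = 0 → root; h(4) = 1.
Linear factors from roots: (x), (x + 3), (x + 2).
Complete factorization: h(x) = (x)·(x + 2)·(x + 3)^2·(x^2 + 3x + 3).
Factor degrees with multiplicity: 1 + 1 + 1 + 1 + 2 = 6.

1, 1, 1, 1, 2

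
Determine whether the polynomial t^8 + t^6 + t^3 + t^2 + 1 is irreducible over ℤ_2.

Write g(t) = t^8 + t^6 + t^3 + t^2 + 1.
Check for roots in ℤ_2: g(0) = 1; g(1) = 1.
No roots, so no linear factors.
Monic irreducibles of degree 2 over GF(2): t^2 + t + 1.
None of them divide g (all give nonzero remainder).
Monic irreducibles of degree 3 over GF(2): t^3 + t + 1, t^3 + t^2 + 1.
None of them divide g (all give nonzero remainder).
Monic irreducibles of degree 4 over GF(2): t^4 + t + 1, t^4 + t^3 + 1, t^4 + t^3 + t^2 + t + 1.
None of them divide g (all give nonzero remainder).
No irreducible factor of degree ≤ 4 exists, so g is irreducible over GF(2).

Yes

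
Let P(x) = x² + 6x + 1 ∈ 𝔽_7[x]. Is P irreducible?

Check for roots in 𝔽_7: P(0) = 1; P(1) = 1; P(2) = 3; P(3) = 0 → root; P(4) = 6; P(5) = 0 → root; P(6) = 3.
P(3) = 0, so (x − 3) divides P(x); P is reducible.

No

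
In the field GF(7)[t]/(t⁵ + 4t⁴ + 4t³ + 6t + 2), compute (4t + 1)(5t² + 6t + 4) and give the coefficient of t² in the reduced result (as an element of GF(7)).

1

Multiply in GF(7)[t]: (4t + 1)·(5t² + 6t + 4) = 6t³ + t² + t + 4.
Reduced: 6t³ + t² + t + 4.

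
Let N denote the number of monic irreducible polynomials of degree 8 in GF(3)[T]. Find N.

810

x^(3^8) − x is the product of all monic irreducibles of degree dividing 8; Möbius inversion gives N = (1/8) Σ μ(8/d)·3^d.
Divisors of 8: 1, 2, 4, 8; μ(8/d) for each: 0, 0, -1, 1.
Σ = − 3^4 + 3^8 = 6480.
N = 6480/8 = 810.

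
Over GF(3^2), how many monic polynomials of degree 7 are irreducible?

Gauss's count: N_{9}(7) = (1/7) Σ_{d|7} μ(7/d)·9^d.
Divisors of 7: 1, 7; μ(7/d) for each: -1, 1.
Σ = − 9^1 + 9^7 = 4782960.
N = 4782960/7 = 683280.

683280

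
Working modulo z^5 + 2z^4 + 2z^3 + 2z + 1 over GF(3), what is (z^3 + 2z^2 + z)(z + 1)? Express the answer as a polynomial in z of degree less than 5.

Multiply in GF(3)[z]: (z^3 + 2z^2 + z)·(z + 1) = z^4 + z.
Reduced: z^4 + z.

z^4 + z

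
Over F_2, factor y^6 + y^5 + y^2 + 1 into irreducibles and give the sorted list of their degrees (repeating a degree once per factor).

Write f(y) = y^6 + y^5 + y^2 + 1.
Roots in F_2: f(0) = 1; f(1) = 0 → root.
Linear factors from roots: (y + 1).
Complete factorization: f(y) = (y + 1)·(y^2 + y + 1)·(y^3 + y^2 + 1).
Factor degrees with multiplicity: 1 + 2 + 3 = 6.

1, 2, 3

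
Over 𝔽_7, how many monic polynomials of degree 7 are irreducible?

117648

Gauss's count: N_{7}(7) = (1/7) Σ_{d|7} μ(7/d)·7^d.
Divisors of 7: 1, 7; μ(7/d) for each: -1, 1.
Σ = − 7^1 + 7^7 = 823536.
N = 823536/7 = 117648.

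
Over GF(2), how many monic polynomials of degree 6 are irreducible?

x^(2^6) − x is the product of all monic irreducibles of degree dividing 6; Möbius inversion gives N = (1/6) Σ μ(6/d)·2^d.
Divisors of 6: 1, 2, 3, 6; μ(6/d) for each: 1, -1, -1, 1.
Σ = 2^1 − 2^2 − 2^3 + 2^6 = 54.
N = 54/6 = 9.

9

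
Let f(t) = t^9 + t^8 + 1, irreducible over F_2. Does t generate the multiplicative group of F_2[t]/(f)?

|GF(2^9)^×| = 2^9 − 1 = 511. Prime factorization: 511 = 7·73.
f is primitive ⇔ t has order 511 in GF(2)[t]/(f), i.e. t^(511/q) ≠ 1 for each prime q | 511.
t^(73) mod f = 1
t^(7) mod f = t^7.
Since t^(73) = 1, the order of t divides 73 < 511; not primitive.

No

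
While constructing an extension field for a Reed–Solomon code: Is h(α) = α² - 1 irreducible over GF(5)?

No

Check for roots in GF(5): h(0) = 4; h(1) = 0 → root; h(2) = 3; h(3) = 3; h(4) = 0 → root.
h(1) = 0, so (α − 1) divides h(α); h is reducible.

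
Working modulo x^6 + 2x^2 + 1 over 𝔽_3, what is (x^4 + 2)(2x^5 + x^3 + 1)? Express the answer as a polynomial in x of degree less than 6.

Multiply in 𝔽_3[x]: (x^4 + 2)·(2x^5 + x^3 + 1) = 2x^9 + x^7 + x^5 + x^4 + 2x^3 + 2.
Reduce using x^6 ≡ x^2 + 2 (mod x^6 + 2x^2 + 1).
Reduced: x^4 + x^3 + 2x + 2.

x^4 + x^3 + 2x + 2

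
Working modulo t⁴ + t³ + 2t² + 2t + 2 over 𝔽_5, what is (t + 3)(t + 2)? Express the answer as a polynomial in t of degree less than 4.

Multiply in 𝔽_5[t]: (t + 3)·(t + 2) = t² + 1.
Reduced: t² + 1.

t^2 + 1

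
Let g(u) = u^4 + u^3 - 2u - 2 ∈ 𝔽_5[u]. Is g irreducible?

Check for roots in 𝔽_5: g(0) = 3; g(1) = 3; g(2) = 3; g(3) = 0 → root; g(4) = 0 → root.
g(3) = 0, so (u − 3) divides g(u); g is reducible.

No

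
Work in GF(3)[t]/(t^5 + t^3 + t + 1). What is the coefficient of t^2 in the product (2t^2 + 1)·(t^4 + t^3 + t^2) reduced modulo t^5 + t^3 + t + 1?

Multiply in GF(3)[t]: (2t^2 + 1)·(t^4 + t^3 + t^2) = 2t^6 + 2t^5 + t^3 + t^2.
Reduce using t^5 ≡ 2t^3 + 2t + 2 (mod t^5 + t^3 + t + 1).
Reduced: t^4 + 2t^3 + 2t^2 + 2t + 1.

2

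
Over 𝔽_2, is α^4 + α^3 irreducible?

No

Write m(α) = α^4 + α^3.
Check for roots in 𝔽_2: m(0) = 0 → root; m(1) = 0 → root.
m(0) = 0, so (α) divides m(α); m is reducible.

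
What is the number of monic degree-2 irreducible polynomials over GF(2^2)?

6

Gauss's count: N_{4}(2) = (1/2) Σ_{d|2} μ(2/d)·4^d.
Divisors of 2: 1, 2; μ(2/d) for each: -1, 1.
Σ = − 4^1 + 4^2 = 12.
N = 12/2 = 6.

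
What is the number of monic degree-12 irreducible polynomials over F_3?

x^(3^12) − x is the product of all monic irreducibles of degree dividing 12; Möbius inversion gives N = (1/12) Σ μ(12/d)·3^d.
Divisors of 12: 1, 2, 3, 4, 6, 12; μ(12/d) for each: 0, 1, 0, -1, -1, 1.
Σ = 3^2 − 3^4 − 3^6 + 3^12 = 530640.
N = 530640/12 = 44220.

44220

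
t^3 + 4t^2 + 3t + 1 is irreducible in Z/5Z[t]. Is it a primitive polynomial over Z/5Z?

Write f(t) = t^3 + 4t^2 + 3t + 1.
|GF(5^3)^×| = 5^3 − 1 = 124. Prime factorization: 124 = 2^2·31.
f is primitive ⇔ t has order 124 in GF(5)[t]/(f), i.e. t^(124/q) ≠ 1 for each prime q | 124.
t^(62) mod f = 1
t^(4) mod f = 3t^2 + t + 4.
Since t^(62) = 1, the order of t divides 62 < 124; not primitive.

No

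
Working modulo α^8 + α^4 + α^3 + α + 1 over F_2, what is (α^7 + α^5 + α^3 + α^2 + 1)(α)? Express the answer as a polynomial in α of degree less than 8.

Multiply in F_2[α]: (α^7 + α^5 + α^3 + α^2 + 1)·(α) = α^8 + α^6 + α^4 + α^3 + α.
Reduce using α^8 ≡ α^4 + α^3 + α + 1 (mod α^8 + α^4 + α^3 + α + 1).
Reduced: α^6 + 1.

α^6 + 1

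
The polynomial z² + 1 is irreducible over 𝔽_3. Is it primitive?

No

Write f(z) = z² + 1.
|GF(3^2)^×| = 3^2 − 1 = 8. Prime factorization: 8 = 2^3.
f is primitive ⇔ z has order 8 in GF(3)[z]/(f), i.e. z^(8/q) ≠ 1 for each prime q | 8.
z^(4) mod f = 1
Since z^(4) = 1, the order of z divides 4 < 8; not primitive.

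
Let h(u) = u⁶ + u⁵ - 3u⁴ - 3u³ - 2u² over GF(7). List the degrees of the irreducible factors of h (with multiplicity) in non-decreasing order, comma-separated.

1, 1, 1, 1, 2

Linear factors from roots: (u), (u - 3), (u + 2).
Complete factorization: h(u) = (u + 2)·(u - 3)·(u)^2·(u² + 2u - 2).
Factor degrees with multiplicity: 1 + 1 + 1 + 1 + 2 = 6.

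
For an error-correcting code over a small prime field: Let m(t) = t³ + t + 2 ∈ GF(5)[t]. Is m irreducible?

No

Check for roots in GF(5): m(0) = 2; m(1) = 4; m(2) = 2; m(3) = 2; m(4) = 0 → root.
m(4) = 0, so (t − 4) divides m(t); m is reducible.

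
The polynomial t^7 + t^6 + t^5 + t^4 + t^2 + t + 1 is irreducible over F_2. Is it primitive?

Write f(t) = t^7 + t^6 + t^5 + t^4 + t^2 + t + 1.
|GF(2^7)^×| = 2^7 − 1 = 127. Prime factorization: 127 = 127.
f is primitive ⇔ t has order 127 in GF(2)[t]/(f), i.e. t^(127/q) ≠ 1 for each prime q | 127.
t^(1) mod f = t.
None equal 1, so t has full order 127; f is primitive.

Yes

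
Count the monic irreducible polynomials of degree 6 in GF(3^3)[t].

x^(27^6) − x is the product of all monic irreducibles of degree dividing 6; Möbius inversion gives N = (1/6) Σ μ(6/d)·27^d.
Divisors of 6: 1, 2, 3, 6; μ(6/d) for each: 1, -1, -1, 1.
Σ = 27^1 − 27^2 − 27^3 + 27^6 = 387400104.
N = 387400104/6 = 64566684.

64566684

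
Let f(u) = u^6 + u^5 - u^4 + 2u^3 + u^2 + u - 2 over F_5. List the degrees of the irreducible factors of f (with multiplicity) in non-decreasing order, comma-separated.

1, 1, 1, 3

Roots in F_5: f(0) = 3; f(1) = 3; f(2) = 0 → root; f(3) = 0 → root; f(4) = 0 → root.
Linear factors from roots: (u - 2), (u + 2), (u + 1).
Complete factorization: f(u) = (u + 1)·(u + 2)·(u - 2)·(u^3 - 2u - 2).
Factor degrees with multiplicity: 1 + 1 + 1 + 3 = 6.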